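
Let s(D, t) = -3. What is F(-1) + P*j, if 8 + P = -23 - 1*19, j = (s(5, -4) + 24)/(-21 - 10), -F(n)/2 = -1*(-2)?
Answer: 926/31 ≈ 29.871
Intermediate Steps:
F(n) = -4 (F(n) = -(-2)*(-2) = -2*2 = -4)
j = -21/31 (j = (-3 + 24)/(-21 - 10) = 21/(-31) = 21*(-1/31) = -21/31 ≈ -0.67742)
P = -50 (P = -8 + (-23 - 1*19) = -8 + (-23 - 19) = -8 - 42 = -50)
F(-1) + P*j = -4 - 50*(-21/31) = -4 + 1050/31 = 926/31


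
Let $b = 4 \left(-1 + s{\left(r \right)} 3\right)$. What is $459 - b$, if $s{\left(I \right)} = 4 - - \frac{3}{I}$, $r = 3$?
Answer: $403$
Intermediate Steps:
$s{\left(I \right)} = 4 + \frac{3}{I}$
$b = 56$ ($b = 4 \left(-1 + \left(4 + \frac{3}{3}\right) 3\right) = 4 \left(-1 + \left(4 + 3 \cdot \frac{1}{3}\right) 3\right) = 4 \left(-1 + \left(4 + 1\right) 3\right) = 4 \left(-1 + 5 \cdot 3\right) = 4 \left(-1 + 15\right) = 4 \cdot 14 = 56$)
$459 - b = 459 - 56 = 403$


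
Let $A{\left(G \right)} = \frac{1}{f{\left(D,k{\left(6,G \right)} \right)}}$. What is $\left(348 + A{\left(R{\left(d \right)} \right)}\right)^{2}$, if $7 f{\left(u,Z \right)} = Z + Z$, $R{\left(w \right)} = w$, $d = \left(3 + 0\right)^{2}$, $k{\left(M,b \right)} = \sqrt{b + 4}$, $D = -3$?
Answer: $\frac{6297457}{52} + \frac{2436 \sqrt{13}}{13} \approx 1.2178 \cdot 10^{5}$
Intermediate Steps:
$k{\left(M,b \right)} = \sqrt{4 + b}$
$d = 9$ ($d = 3^{2} = 9$)
$f{\left(u,Z \right)} = \frac{2 Z}{7}$ ($f{\left(u,Z \right)} = \frac{Z + Z}{7} = \frac{2 Z}{7}$)
$A{\left(G \right)} = \frac{7}{2 \sqrt{4 + G}}$ ($A{\left(G \right)} = \frac{1}{\frac{2}{7} \sqrt{4 + G}} = \frac{7}{2 \sqrt{4 + G}}$)
$\left(348 + A{\left(R{\left(d \right)} \right)}\right)^{2} = \left(348 + \frac{7}{2 \sqrt{4 + 9}}\right)^{2} = \left(348 + \frac{7}{2 \sqrt{13}}\right)^{2} = \left(348 + \frac{7 \frac{\sqrt{13}}{13}}{2}\right)^{2} = \left(348 + \frac{7 \sqrt{13}}{26}\right)^{2}$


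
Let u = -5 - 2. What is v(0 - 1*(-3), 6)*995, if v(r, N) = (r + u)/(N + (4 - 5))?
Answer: -796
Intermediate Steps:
u = -7
v(r, N) = (-7 + r)/(-1 + N) (v(r, N) = (r - 7)/(N + (4 - 5)) = (-7 + r)/(N - 1) = (-7 + r)/(-1 + N))
v(0 - 1*(-3), 6)*995 = ((-7 + (0 - 1*(-3)))/(-1 + 6))*995 = ((-7 + (0 + 3))/5)*995 = ((-7 + 3)/5)*995 = ((⅕)*(-4))*995 = -⅘*995 = -796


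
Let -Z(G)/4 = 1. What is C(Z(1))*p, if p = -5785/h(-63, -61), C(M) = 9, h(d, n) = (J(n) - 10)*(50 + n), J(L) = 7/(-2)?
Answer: -11570/33 ≈ -350.61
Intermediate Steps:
J(L) = -7/2 (J(L) = 7*(-½) = -7/2)
h(d, n) = -675 - 27*n/2 (h(d, n) = (-7/2 - 10)*(50 + n) = -27*(50 + n)/2 = -675 - 27*n/2)
Z(G) = -4 (Z(G) = -4*1 = -4)
p = -11570/297 (p = -5785/(-675 - 27/2*(-61)) = -5785/(-675 + 1647/2) = -5785/297/2 = -5785*2/297 = -11570/297 ≈ -38.956)
C(Z(1))*p = 9*(-11570/297) = -11570/33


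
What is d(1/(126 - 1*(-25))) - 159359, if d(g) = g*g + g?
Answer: -3633544407/22801 ≈ -1.5936e+5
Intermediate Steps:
d(g) = g + g² (d(g) = g² + g = g + g²)
d(1/(126 - 1*(-25))) - 159359 = (1 + 1/(126 - 1*(-25)))/(126 - 1*(-25)) - 159359 = (1 + 1/(126 + 25))/(126 + 25) - 159359 = (1 + 1/151)/151 - 159359 = (1/151)*(152/151) - 159359 = 152/22801 - 159359 = -3633544407/22801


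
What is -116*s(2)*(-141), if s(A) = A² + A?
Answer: 98136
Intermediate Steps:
s(A) = A + A²
-116*s(2)*(-141) = -232*(1 + 2)*(-141) = -232*3*(-141) = -116*6*(-141) = -696*(-141) = 98136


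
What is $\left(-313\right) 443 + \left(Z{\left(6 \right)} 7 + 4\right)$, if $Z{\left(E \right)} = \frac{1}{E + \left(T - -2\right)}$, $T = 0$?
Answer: $- \frac{1109233}{8} \approx -1.3865 \cdot 10^{5}$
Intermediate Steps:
$Z{\left(E \right)} = \frac{1}{2 + E}$ ($Z{\left(E \right)} = \frac{1}{E + \left(0 - -2\right)} = \frac{1}{E + \left(0 + 2\right)} = \frac{1}{E + 2} = \frac{1}{2 + E}$)
$\left(-313\right) 443 + \left(Z{\left(6 \right)} 7 + 4\right) = \left(-313\right) 443 + \left(\frac{1}{2 + 6} \cdot 7 + 4\right) = -138659 + \left(\frac{1}{8} \cdot 7 + 4\right) = -138659 + \left(\frac{7}{8} + 4\right) = -138659 + \frac{39}{8} = - \frac{1109233}{8}$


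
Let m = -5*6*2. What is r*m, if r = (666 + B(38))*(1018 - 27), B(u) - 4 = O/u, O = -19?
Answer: -39808470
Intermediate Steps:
B(u) = 4 - 19/u
m = -60 (m = -30*2 = -60)
r = 1326949/2 (r = (666 + (4 - 19/38))*(1018 - 27) = (666 + (4 - 19*1/38))*991 = (666 + (4 - ½))*991 = (666 + 7/2)*991 = (1339/2)*991 = 1326949/2 ≈ 6.6347e+5)
r*m = (1326949/2)*(-60) = -39808470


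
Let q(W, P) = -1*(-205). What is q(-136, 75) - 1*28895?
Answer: -28690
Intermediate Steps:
q(W, P) = 205
q(-136, 75) - 1*28895 = 205 - 1*28895 = 205 - 28895 = -28690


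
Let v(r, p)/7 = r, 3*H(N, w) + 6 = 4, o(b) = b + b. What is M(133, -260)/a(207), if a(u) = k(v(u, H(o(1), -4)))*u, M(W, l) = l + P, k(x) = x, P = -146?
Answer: -58/42849 ≈ -0.0013536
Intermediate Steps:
o(b) = 2*b
H(N, w) = -⅔ (H(N, w) = -2 + (⅓)*4 = -2 + 4/3 = -⅔)
v(r, p) = 7*r
M(W, l) = -146 + l (M(W, l) = l - 146 = -146 + l)
a(u) = 7*u² (a(u) = (7*u)*u = 7*u²)
M(133, -260)/a(207) = (-146 - 260)/((7*207²)) = -406/(7*42849) = -406/299943 = -406*1/299943 = -58/42849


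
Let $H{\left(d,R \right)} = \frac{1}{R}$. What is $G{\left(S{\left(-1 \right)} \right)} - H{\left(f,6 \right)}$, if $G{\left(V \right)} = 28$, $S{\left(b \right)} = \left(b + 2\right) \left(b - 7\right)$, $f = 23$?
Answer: $\frac{167}{6} \approx 27.833$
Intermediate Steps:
$S{\left(b \right)} = \left(-7 + b\right) \left(2 + b\right)$ ($S{\left(b \right)} = \left(2 + b\right) \left(-7 + b\right) = \left(-7 + b\right) \left(2 + b\right)$)
$G{\left(S{\left(-1 \right)} \right)} - H{\left(f,6 \right)} = 28 - \frac{1}{6} = \frac{167}{6}$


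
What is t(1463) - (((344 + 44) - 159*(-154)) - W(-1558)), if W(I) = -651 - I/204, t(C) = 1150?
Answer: -2485471/102 ≈ -24367.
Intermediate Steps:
W(I) = -651 - I/204
t(1463) - (((344 + 44) - 159*(-154)) - W(-1558)) = 1150 - (((344 + 44) - 159*(-154)) - (-651 - 1/204*(-1558))) = 1150 - ((388 + 24486) - (-651 + 779/102)) = 1150 - (24874 - 1*(-65623/102)) = 1150 - (24874 + 65623/102) = 1150 - 1*2602771/102 = 1150 - 2602771/102 = -2485471/102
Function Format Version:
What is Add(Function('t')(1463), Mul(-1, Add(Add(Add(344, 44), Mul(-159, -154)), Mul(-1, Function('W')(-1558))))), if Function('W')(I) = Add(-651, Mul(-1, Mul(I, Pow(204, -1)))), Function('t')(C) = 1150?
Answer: Rational(-2485471, 102) ≈ -24367.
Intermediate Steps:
Function('W')(I) = Add(-651, Mul(Rational(-1, 204), I)) (Function('W')(I) = Add(-651, Mul(-1, Mul(I, Rational(1, 204)))) = Add(-651, Mul(-1, Mul(Rational(1, 204), I))) = Add(-651, Mul(Rational(-1, 204), I)))
Add(Function('t')(1463), Mul(-1, Add(Add(Add(344, 44), Mul(-159, -154)), Mul(-1, Function('W')(-1558))))) = Add(1150, Mul(-1, Add(Add(Add(344, 44), Mul(-159, -154)), Mul(-1, Add(-651, Mul(Rational(-1, 204), -1558)))))) = Add(1150, Mul(-1, Add(Add(388, 24486), Mul(-1, Add(-651, Rational(779, 102)))))) = Add(1150, Mul(-1, Add(24874, Mul(-1, Rational(-65623, 102))))) = Add(1150, Mul(-1, Add(24874, Rational(65623, 102)))) = Add(1150, Mul(-1, Rational(2602771, 102))) = Add(1150, Rational(-2602771, 102)) = Rational(-2485471, 102)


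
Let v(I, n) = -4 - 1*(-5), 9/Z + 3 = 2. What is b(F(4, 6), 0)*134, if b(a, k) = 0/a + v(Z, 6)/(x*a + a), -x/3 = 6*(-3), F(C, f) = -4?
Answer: -67/110 ≈ -0.60909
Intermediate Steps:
Z = -9 (Z = 9/(-3 + 2) = 9/(-1) = 9*(-1) = -9)
x = 54 (x = -18*(-3) = -3*(-18) = 54)
v(I, n) = 1 (v(I, n) = -4 + 5 = 1)
b(a, k) = 1/(55*a) (b(a, k) = 0/a + 1/(54*a + a) = 0 + 1/(55*a) = 1/(55*a))
b(F(4, 6), 0)*134 = ((1/55)/(-4))*134 = ((1/55)*(-1/4))*134 = -1/220*134 = -67/110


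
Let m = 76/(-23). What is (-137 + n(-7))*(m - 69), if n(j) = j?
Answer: 239472/23 ≈ 10412.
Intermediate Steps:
m = -76/23 (m = 76*(-1/23) = -76/23 ≈ -3.3043)
(-137 + n(-7))*(m - 69) = (-137 - 7)*(-76/23 - 69) = -144*(-1663/23) = 239472/23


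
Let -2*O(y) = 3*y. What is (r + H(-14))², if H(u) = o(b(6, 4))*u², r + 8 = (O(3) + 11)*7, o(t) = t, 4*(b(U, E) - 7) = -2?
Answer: 6880129/4 ≈ 1.7200e+6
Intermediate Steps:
O(y) = -3*y/2
b(U, E) = 13/2 (b(U, E) = 7 + (¼)*(-2) = 7 - ½ = 13/2)
r = 75/2 (r = -8 + (-3/2*3 + 11)*7 = -8 + (-9/2 + 11)*7 = -8 + (13/2)*7 = -8 + 91/2 = 75/2 ≈ 37.500)
H(u) = 13*u²/2
(r + H(-14))² = (75/2 + (13/2)*(-14)²)² = (75/2 + (13/2)*196)² = (75/2 + 1274)² = (2623/2)² = 6880129/4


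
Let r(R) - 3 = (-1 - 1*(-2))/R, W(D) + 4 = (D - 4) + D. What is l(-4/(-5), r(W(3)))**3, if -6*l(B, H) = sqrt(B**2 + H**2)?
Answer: -689*sqrt(689)/216000 ≈ -0.083729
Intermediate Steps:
W(D) = -8 + 2*D (W(D) = -4 + ((D - 4) + D) = -4 + ((-4 + D) + D) = -4 + (-4 + 2*D) = -8 + 2*D)
r(R) = 3 + 1/R (r(R) = 3 + (-1 - 1*(-2))/R = 3 + (-1 + 2)/R = 3 + 1/R)
l(B, H) = -sqrt(B**2 + H**2)/6
l(-4/(-5), r(W(3)))**3 = (-sqrt((-4/(-5))**2 + (3 + 1/(-8 + 2*3))**2)/6)**3 = (-sqrt((-4*(-1/5))**2 + (3 + 1/(-8 + 6))**2)/6)**3 = (-sqrt((4/5)**2 + (3 + 1/(-2))**2)/6)**3 = (-sqrt(16/25 + (3 - 1/2)**2)/6)**3 = (-sqrt(16/25 + (5/2)**2)/6)**3 = (-sqrt(16/25 + 25/4)/6)**3 = (-sqrt(689)/60)**3 = -689*sqrt(689)/216000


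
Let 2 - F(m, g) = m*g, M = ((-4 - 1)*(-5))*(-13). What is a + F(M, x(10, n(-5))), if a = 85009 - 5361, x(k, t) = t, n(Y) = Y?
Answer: 78025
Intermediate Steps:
a = 79648
M = -325 (M = -5*(-5)*(-13) = 25*(-13) = -325)
F(m, g) = 2 - g*m (F(m, g) = 2 - m*g = 2 - g*m)
a + F(M, x(10, n(-5))) = 79648 + (2 - 1*(-5)*(-325)) = 79648 + (2 - 1625) = 79648 - 1623 = 78025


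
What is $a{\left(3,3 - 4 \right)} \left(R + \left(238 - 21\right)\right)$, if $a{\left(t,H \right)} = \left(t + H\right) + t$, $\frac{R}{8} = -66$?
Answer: $-1555$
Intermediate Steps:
$R = -528$ ($R = 8 \left(-66\right) = -528$)
$a{\left(t,H \right)} = H + 2 t$ ($a{\left(t,H \right)} = \left(H + t\right) + t = H + 2 t$)
$a{\left(3,3 - 4 \right)} \left(R + \left(238 - 21\right)\right) = \left(\left(3 - 4\right) + 2 \cdot 3\right) \left(-528 + \left(238 - 21\right)\right) = \left(\left(3 - 4\right) + 6\right) \left(-528 + \left(238 - 21\right)\right) = \left(-1 + 6\right) \left(-528 + 217\right) = 5 \left(-311\right) = -1555$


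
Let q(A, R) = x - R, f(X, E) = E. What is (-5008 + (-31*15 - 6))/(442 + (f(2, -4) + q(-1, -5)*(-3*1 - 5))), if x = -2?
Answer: -5479/414 ≈ -13.234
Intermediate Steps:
q(A, R) = -2 - R
(-5008 + (-31*15 - 6))/(442 + (f(2, -4) + q(-1, -5)*(-3*1 - 5))) = (-5008 + (-31*15 - 6))/(442 + (-4 + (-2 - 1*(-5))*(-3*1 - 5))) = (-5008 + (-465 - 6))/(442 + (-4 + (-2 + 5)*(-3 - 5))) = (-5008 - 471)/(442 + (-4 + 3*(-8))) = -5479/(442 + (-4 - 24)) = -5479/(442 - 28) = -5479/414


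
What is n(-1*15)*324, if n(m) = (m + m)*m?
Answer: 145800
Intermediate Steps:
n(m) = 2*m² (n(m) = (2*m)*m = 2*m²)
n(-1*15)*324 = (2*(-1*15)²)*324 = (2*(-15)²)*324 = (2*225)*324 = 450*324 = 145800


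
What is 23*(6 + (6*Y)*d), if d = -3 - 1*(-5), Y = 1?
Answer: 414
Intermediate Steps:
d = 2 (d = -3 + 5 = 2)
23*(6 + (6*Y)*d) = 23*(6 + (6*1)*2) = 23*(6 + 6*2) = 23*(6 + 12) = 23*18 = 414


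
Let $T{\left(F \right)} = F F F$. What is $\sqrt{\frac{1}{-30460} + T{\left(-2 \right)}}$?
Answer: $\frac{i \sqrt{1855630815}}{15230} \approx 2.8284 i$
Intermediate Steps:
$T{\left(F \right)} = F^{3}$ ($T{\left(F \right)} = F^{2} F = F^{3}$)
$\sqrt{\frac{1}{-30460} + T{\left(-2 \right)}} = \sqrt{\frac{1}{-30460} + \left(-2\right)^{3}} = \sqrt{- \frac{1}{30460} - 8} = \sqrt{- \frac{243681}{30460}} = \frac{i \sqrt{1855630815}}{15230}$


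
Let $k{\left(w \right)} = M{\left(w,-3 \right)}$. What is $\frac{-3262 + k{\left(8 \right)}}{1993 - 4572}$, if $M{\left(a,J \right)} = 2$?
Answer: $\frac{3260}{2579} \approx 1.2641$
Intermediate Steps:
$k{\left(w \right)} = 2$
$\frac{-3262 + k{\left(8 \right)}}{1993 - 4572} = \frac{-3262 + 2}{1993 - 4572} = - \frac{3260}{-2579} = \left(-3260\right) \left(- \frac{1}{2579}\right) = \frac{3260}{2579}$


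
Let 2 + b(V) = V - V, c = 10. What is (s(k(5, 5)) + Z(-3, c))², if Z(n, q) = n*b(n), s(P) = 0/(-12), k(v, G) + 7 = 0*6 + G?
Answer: 36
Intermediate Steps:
k(v, G) = -7 + G (k(v, G) = -7 + (0*6 + G) = -7 + (0 + G) = -7 + G)
s(P) = 0 (s(P) = 0*(-1/12) = 0)
b(V) = -2 (b(V) = -2 + (V - V) = -2 + 0 = -2)
Z(n, q) = -2*n (Z(n, q) = n*(-2) = -2*n)
(s(k(5, 5)) + Z(-3, c))² = (0 - 2*(-3))² = (0 + 6)² = 6² = 36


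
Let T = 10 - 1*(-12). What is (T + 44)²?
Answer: 4356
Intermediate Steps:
T = 22 (T = 10 + 12 = 22)
(T + 44)² = (22 + 44)² = 66² = 4356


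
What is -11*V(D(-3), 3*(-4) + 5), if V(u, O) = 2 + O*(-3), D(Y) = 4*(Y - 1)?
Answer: -253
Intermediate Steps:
D(Y) = -4 + 4*Y (D(Y) = 4*(-1 + Y) = -4 + 4*Y)
V(u, O) = 2 - 3*O
-11*V(D(-3), 3*(-4) + 5) = -11*(2 - 3*(3*(-4) + 5)) = -11*(2 - 3*(-12 + 5)) = -11*(2 - 3*(-7)) = -11*(2 + 21) = -11*23 = -253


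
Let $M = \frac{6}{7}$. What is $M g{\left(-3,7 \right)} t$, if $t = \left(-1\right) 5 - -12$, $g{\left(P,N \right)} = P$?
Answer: $-18$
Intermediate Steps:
$M = \frac{6}{7}$ ($M = 6 \cdot \frac{1}{7} = \frac{6}{7} \approx 0.85714$)
$t = 7$ ($t = -5 + 12 = 7$)
$M g{\left(-3,7 \right)} t = \frac{6}{7} \left(-3\right) 7 = \left(- \frac{18}{7}\right) 7 = -18$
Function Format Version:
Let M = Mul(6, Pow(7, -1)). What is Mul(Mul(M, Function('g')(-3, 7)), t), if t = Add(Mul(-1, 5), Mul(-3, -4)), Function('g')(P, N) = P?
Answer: -18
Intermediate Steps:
M = Rational(6, 7) (M = Mul(6, Rational(1, 7)) = Rational(6, 7) ≈ 0.85714)
t = 7 (t = Add(-5, 12) = 7)
Mul(Mul(M, Function('g')(-3, 7)), t) = Mul(Mul(Rational(6, 7), -3), 7) = Mul(Rational(-18, 7), 7) = -18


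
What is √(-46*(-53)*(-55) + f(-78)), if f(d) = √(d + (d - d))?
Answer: √(-134090 + I*√78) ≈ 0.012 + 366.18*I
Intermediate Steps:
f(d) = √d (f(d) = √(d + 0) = √d)
√(-46*(-53)*(-55) + f(-78)) = √(-46*(-53)*(-55) + √(-78)) = √(2438*(-55) + I*√78) = √(-134090 + I*√78)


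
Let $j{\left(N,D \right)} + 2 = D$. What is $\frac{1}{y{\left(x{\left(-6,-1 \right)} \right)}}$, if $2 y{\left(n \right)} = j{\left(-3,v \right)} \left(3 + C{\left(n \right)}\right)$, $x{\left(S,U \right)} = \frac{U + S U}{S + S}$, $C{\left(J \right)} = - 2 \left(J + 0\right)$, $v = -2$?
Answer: $- \frac{3}{23} \approx -0.13043$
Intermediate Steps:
$j{\left(N,D \right)} = -2 + D$
$C{\left(J \right)} = - 2 J$
$x{\left(S,U \right)} = \frac{U + S U}{2 S}$
$y{\left(n \right)} = -6 + 4 n$ ($y{\left(n \right)} = \frac{\left(-2 - 2\right) \left(3 - 2 n\right)}{2} = \frac{\left(-4\right) \left(3 - 2 n\right)}{2} = \frac{-12 + 8 n}{2} = -6 + 4 n$)
$\frac{1}{y{\left(x{\left(-6,-1 \right)} \right)}} = \frac{1}{-6 + 4 \cdot \frac{1}{2} \left(-1\right) \frac{1}{-6} \left(1 - 6\right)} = \frac{1}{-6 + 4 \cdot \frac{1}{2} \left(-1\right) \left(- \frac{1}{6}\right) \left(-5\right)} = \frac{1}{-6 + 4 \left(- \frac{5}{12}\right)} = \frac{1}{-6 - \frac{5}{3}} = \frac{1}{- \frac{23}{3}} = - \frac{3}{23}$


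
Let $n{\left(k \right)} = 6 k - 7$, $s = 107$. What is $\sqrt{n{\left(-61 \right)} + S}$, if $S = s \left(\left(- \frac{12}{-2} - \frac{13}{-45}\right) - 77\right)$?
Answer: $\frac{7 i \sqrt{36455}}{15} \approx 89.102 i$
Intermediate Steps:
$n{\left(k \right)} = -7 + 6 k$
$S = - \frac{340474}{45}$ ($S = 107 \left(\left(- \frac{12}{-2} - \frac{13}{-45}\right) - 77\right) = 107 \left(\left(\left(-12\right) \left(- \frac{1}{2}\right) - - \frac{13}{45}\right) - 77\right) = 107 \left(\left(6 + \frac{13}{45}\right) - 77\right) = 107 \left(\frac{283}{45} - 77\right) = 107 \left(- \frac{3182}{45}\right) = - \frac{340474}{45} \approx -7566.1$)
$\sqrt{n{\left(-61 \right)} + S} = \sqrt{\left(-7 + 6 \left(-61\right)\right) - \frac{340474}{45}} = \sqrt{\left(-7 - 366\right) - \frac{340474}{45}} = \sqrt{-373 - \frac{340474}{45}} = \sqrt{- \frac{357259}{45}} = \frac{7 i \sqrt{36455}}{15}$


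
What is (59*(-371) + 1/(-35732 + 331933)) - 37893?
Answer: -17707488181/296201 ≈ -59782.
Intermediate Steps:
(59*(-371) + 1/(-35732 + 331933)) - 37893 = (-21889 + 1/296201) - 37893 = -6483543688/296201 - 37893 = -17707488181/296201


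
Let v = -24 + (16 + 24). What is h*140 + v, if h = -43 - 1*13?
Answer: -7824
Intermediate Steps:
h = -56 (h = -43 - 13 = -56)
v = 16 (v = -24 + 40 = 16)
h*140 + v = -56*140 + 16 = -7840 + 16 = -7824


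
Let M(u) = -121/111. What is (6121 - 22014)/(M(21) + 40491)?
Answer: -1764123/4494380 ≈ -0.39252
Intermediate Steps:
M(u) = -121/111 (M(u) = -121*1/111 = -121/111)
(6121 - 22014)/(M(21) + 40491) = (6121 - 22014)/(-121/111 + 40491) = -15893/4494380/111 = -15893*111/4494380 = -1764123/4494380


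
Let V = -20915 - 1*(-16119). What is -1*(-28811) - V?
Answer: 33607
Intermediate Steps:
V = -4796 (V = -20915 + 16119 = -4796)
-1*(-28811) - V = -1*(-28811) - 1*(-4796) = 28811 + 4796 = 33607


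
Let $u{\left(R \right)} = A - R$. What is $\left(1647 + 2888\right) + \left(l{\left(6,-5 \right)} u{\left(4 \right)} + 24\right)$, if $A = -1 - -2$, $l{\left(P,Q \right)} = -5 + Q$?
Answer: $4589$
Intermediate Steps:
$A = 1$ ($A = -1 + 2 = 1$)
$u{\left(R \right)} = 1 - R$
$\left(1647 + 2888\right) + \left(l{\left(6,-5 \right)} u{\left(4 \right)} + 24\right) = \left(1647 + 2888\right) + \left(\left(-5 - 5\right) \left(1 - 4\right) + 24\right) = 4535 - \left(-24 + 10 \left(1 - 4\right)\right) = 4535 + \left(\left(-10\right) \left(-3\right) + 24\right) = 4535 + \left(30 + 24\right) = 4535 + 54 = 4589$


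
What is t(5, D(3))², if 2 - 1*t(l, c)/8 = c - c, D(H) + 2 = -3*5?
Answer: 256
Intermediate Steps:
D(H) = -17 (D(H) = -2 - 3*5 = -2 - 15 = -17)
t(l, c) = 16 (t(l, c) = 16 - 8*(c - c) = 16 - 8*0 = 16 + 0 = 16)
t(5, D(3))² = 16² = 256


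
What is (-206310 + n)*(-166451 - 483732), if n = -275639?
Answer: 313355046667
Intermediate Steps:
(-206310 + n)*(-166451 - 483732) = (-206310 - 275639)*(-166451 - 483732) = -481949*(-650183) = 313355046667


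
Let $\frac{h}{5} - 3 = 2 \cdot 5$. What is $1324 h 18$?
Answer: $1549080$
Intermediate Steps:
$h = 65$ ($h = 15 + 5 \cdot 2 \cdot 5 = 15 + 5 \cdot 10 = 15 + 50 = 65$)
$1324 h 18 = 1324 \cdot 65 \cdot 18 = 1324 \cdot 1170 = 1549080$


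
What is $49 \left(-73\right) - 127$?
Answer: $-3704$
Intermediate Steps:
$49 \left(-73\right) - 127 = -3577 - 127 = -3704$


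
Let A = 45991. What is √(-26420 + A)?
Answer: √19571 ≈ 139.90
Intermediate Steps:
√(-26420 + A) = √(-26420 + 45991) = √19571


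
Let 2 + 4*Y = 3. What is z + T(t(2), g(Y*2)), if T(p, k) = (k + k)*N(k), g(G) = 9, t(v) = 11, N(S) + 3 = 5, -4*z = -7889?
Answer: 8033/4 ≈ 2008.3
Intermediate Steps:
z = 7889/4 (z = -¼*(-7889) = 7889/4 ≈ 1972.3)
N(S) = 2 (N(S) = -3 + 5 = 2)
Y = ¼ (Y = -½ + (¼)*3 = -½ + ¾ = ¼ ≈ 0.25000)
T(p, k) = 4*k (T(p, k) = (k + k)*2 = (2*k)*2 = 4*k)
z + T(t(2), g(Y*2)) = 7889/4 + 4*9 = 7889/4 + 36 = 8033/4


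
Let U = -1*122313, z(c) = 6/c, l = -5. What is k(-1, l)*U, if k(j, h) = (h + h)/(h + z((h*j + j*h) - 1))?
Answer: -3669390/13 ≈ -2.8226e+5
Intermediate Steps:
U = -122313
k(j, h) = 2*h/(h + 6/(-1 + 2*h*j)) (k(j, h) = (h + h)/(h + 6/((h*j + j*h) - 1)) = (2*h)/(h + 6/((h*j + h*j) - 1)) = (2*h)/(h + 6/(2*h*j - 1)) = (2*h)/(h + 6/(-1 + 2*h*j)) = 2*h/(h + 6/(-1 + 2*h*j)))
k(-1, l)*U = (2*(-5)*(-1 + 2*(-5)*(-1))/(6 - 5*(-1 + 2*(-5)*(-1))))*(-122313) = (2*(-5)*(-1 + 10)/(6 - 5*(-1 + 10)))*(-122313) = (2*(-5)*9/(6 - 5*9))*(-122313) = (2*(-5)*9/(6 - 45))*(-122313) = (2*(-5)*9/(-39))*(-122313) = (2*(-5)*(-1/39)*9)*(-122313) = (30/13)*(-122313) = -3669390/13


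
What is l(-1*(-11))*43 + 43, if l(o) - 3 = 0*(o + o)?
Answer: 172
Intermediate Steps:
l(o) = 3 (l(o) = 3 + 0*(o + o) = 3 + 0*(2*o) = 3 + 0 = 3)
l(-1*(-11))*43 + 43 = 3*43 + 43 = 129 + 43 = 172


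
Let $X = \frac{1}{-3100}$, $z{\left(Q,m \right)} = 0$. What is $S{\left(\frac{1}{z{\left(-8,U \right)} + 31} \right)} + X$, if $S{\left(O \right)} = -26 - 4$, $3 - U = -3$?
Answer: $- \frac{93001}{3100} \approx -30.0$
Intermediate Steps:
$U = 6$ ($U = 3 - -3 = 3 + 3 = 6$)
$X = - \frac{1}{3100} \approx -0.00032258$
$S{\left(O \right)} = -30$
$S{\left(\frac{1}{z{\left(-8,U \right)} + 31} \right)} + X = -30 - \frac{1}{3100} = - \frac{93001}{3100}$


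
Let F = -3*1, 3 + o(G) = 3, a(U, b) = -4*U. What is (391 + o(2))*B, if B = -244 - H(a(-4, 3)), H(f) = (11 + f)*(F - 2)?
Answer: -42619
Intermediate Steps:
o(G) = 0 (o(G) = -3 + 3 = 0)
F = -3
H(f) = -55 - 5*f (H(f) = (11 + f)*(-3 - 2) = (11 + f)*(-5) = -55 - 5*f)
B = -109 (B = -244 - (-55 - (-20)*(-4)) = -244 - (-55 - 5*16) = -244 - (-55 - 80) = -244 - 1*(-135) = -244 + 135 = -109)
(391 + o(2))*B = (391 + 0)*(-109) = 391*(-109) = -42619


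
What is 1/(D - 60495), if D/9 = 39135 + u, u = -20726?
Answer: 1/105186 ≈ 9.5070e-6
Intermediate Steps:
D = 165681 (D = 9*(39135 - 20726) = 9*18409 = 165681)
1/(D - 60495) = 1/(165681 - 60495) = 1/105186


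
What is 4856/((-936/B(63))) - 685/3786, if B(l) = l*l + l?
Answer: -1029558601/49218 ≈ -20918.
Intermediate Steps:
B(l) = l + l**2 (B(l) = l**2 + l = l + l**2)
4856/((-936/B(63))) - 685/3786 = 4856/((-936*1/(63*(1 + 63)))) - 685/3786 = 4856/((-936/(63*64))) - 685*1/3786 = 4856/((-936/4032)) - 685/3786 = 4856/((-936*1/4032)) - 685/3786 = 4856/(-13/56) - 685/3786 = 4856*(-56/13) - 685/3786 = -271936/13 - 685/3786 = -1029558601/49218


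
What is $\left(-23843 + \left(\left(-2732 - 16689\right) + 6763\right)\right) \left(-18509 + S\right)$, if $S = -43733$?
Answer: $2271895242$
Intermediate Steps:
$\left(-23843 + \left(\left(-2732 - 16689\right) + 6763\right)\right) \left(-18509 + S\right) = \left(-23843 + \left(\left(-2732 - 16689\right) + 6763\right)\right) \left(-18509 - 43733\right) = \left(-23843 + \left(-19421 + 6763\right)\right) \left(-62242\right) = \left(-23843 - 12658\right) \left(-62242\right) = \left(-36501\right) \left(-62242\right) = 2271895242$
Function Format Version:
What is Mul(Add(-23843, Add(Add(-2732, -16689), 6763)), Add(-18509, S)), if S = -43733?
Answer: 2271895242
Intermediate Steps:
Mul(Add(-23843, Add(Add(-2732, -16689), 6763)), Add(-18509, S)) = Mul(Add(-23843, Add(Add(-2732, -16689), 6763)), Add(-18509, -43733)) = Mul(Add(-23843, Add(-19421, 6763)), -62242) = Mul(Add(-23843, -12658), -62242) = Mul(-36501, -62242) = 2271895242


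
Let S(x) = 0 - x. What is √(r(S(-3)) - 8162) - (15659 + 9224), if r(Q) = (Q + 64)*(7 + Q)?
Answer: -24883 + 2*I*√1873 ≈ -24883.0 + 86.556*I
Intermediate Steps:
S(x) = -x
r(Q) = (7 + Q)*(64 + Q) (r(Q) = (64 + Q)*(7 + Q) = (7 + Q)*(64 + Q))
√(r(S(-3)) - 8162) - (15659 + 9224) = √((448 + (-1*(-3))² + 71*(-1*(-3))) - 8162) - (15659 + 9224) = √((448 + 3² + 71*3) - 8162) - 1*24883 = √((448 + 9 + 213) - 8162) - 24883 = √(670 - 8162) - 24883 = √(-7492) - 24883 = 2*I*√1873 - 24883 = -24883 + 2*I*√1873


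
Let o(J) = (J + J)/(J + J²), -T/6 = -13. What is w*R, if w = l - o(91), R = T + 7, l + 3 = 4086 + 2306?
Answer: 24980905/46 ≈ 5.4306e+5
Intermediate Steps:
T = 78 (T = -6*(-13) = 78)
l = 6389 (l = -3 + (4086 + 2306) = -3 + 6392 = 6389)
o(J) = 2*J/(J + J²) (o(J) = (2*J)/(J + J²) = 2*J/(J + J²))
R = 85 (R = 78 + 7 = 85)
w = 293893/46 (w = 6389 - 2/(1 + 91) = 6389 - 2/92 = 6389 - 1*1/46 = 6389 - 1/46 = 293893/46 ≈ 6389.0)
w*R = (293893/46)*85 = 24980905/46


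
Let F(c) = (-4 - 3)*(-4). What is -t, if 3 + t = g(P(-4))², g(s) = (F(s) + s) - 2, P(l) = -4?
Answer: -481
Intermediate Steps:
F(c) = 28 (F(c) = -7*(-4) = 28)
g(s) = 26 + s (g(s) = (28 + s) - 2 = 26 + s)
t = 481 (t = -3 + (26 - 4)² = -3 + 22² = -3 + 484 = 481)
-t = -1*481 = -481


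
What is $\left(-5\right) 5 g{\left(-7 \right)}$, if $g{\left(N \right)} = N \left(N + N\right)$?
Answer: $-2450$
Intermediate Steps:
$g{\left(N \right)} = 2 N^{2}$ ($g{\left(N \right)} = N 2 N = 2 N^{2}$)
$\left(-5\right) 5 g{\left(-7 \right)} = \left(-5\right) 5 \cdot 2 \left(-7\right)^{2} = - 25 \cdot 2 \cdot 49 = \left(-25\right) 98 = -2450$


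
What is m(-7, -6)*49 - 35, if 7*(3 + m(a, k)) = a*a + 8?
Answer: 217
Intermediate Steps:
m(a, k) = -13/7 + a²/7 (m(a, k) = -3 + (a*a + 8)/7 = -3 + (a² + 8)/7 = -3 + (8 + a²)/7 = -3 + (8/7 + a²/7) = -13/7 + a²/7)
m(-7, -6)*49 - 35 = (-13/7 + (⅐)*(-7)²)*49 - 35 = (-13/7 + (⅐)*49)*49 - 35 = (-13/7 + 7)*49 - 35 = (36/7)*49 - 35 = 252 - 35 = 217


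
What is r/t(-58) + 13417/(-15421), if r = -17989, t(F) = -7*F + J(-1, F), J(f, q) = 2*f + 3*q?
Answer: -280494279/3546830 ≈ -79.083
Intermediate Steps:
t(F) = -2 - 4*F (t(F) = -7*F + (2*(-1) + 3*F) = -7*F + (-2 + 3*F) = -2 - 4*F)
r/t(-58) + 13417/(-15421) = -17989/(-2 - 4*(-58)) + 13417/(-15421) = -17989/(-2 + 232) + 13417*(-1/15421) = -17989/230 - 13417/15421 = -280494279/3546830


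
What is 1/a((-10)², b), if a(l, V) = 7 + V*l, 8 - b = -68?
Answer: 1/7607 ≈ 0.00013146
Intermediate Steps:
b = 76 (b = 8 - 1*(-68) = 8 + 68 = 76)
1/a((-10)², b) = 1/(7 + 76*(-10)²) = 1/(7 + 76*100) = 1/(7 + 7600) = 1/7607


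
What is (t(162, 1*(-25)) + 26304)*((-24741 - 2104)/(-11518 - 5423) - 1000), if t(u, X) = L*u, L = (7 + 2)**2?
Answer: -222285825010/5647 ≈ -3.9364e+7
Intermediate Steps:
L = 81 (L = 9**2 = 81)
t(u, X) = 81*u
(t(162, 1*(-25)) + 26304)*((-24741 - 2104)/(-11518 - 5423) - 1000) = (81*162 + 26304)*((-24741 - 2104)/(-11518 - 5423) - 1000) = (13122 + 26304)*(-26845/(-16941) - 1000) = 39426*(-26845*(-1/16941) - 1000) = 39426*(26845/16941 - 1000) = 39426*(-16914155/16941) = -222285825010/5647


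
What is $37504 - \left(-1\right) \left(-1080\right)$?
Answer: $36424$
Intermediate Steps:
$37504 - \left(-1\right) \left(-1080\right) = 37504 - 1080 = 36424$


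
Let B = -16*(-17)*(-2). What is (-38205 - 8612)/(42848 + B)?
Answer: -46817/42304 ≈ -1.1067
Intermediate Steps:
B = -544 (B = 272*(-2) = -544)
(-38205 - 8612)/(42848 + B) = (-38205 - 8612)/(42848 - 544) = -46817/42304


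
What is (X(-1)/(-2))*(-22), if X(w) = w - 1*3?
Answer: -44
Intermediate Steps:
X(w) = -3 + w (X(w) = w - 3 = -3 + w)
(X(-1)/(-2))*(-22) = ((-3 - 1)/(-2))*(-22) = -½*(-4)*(-22) = 2*(-22) = -44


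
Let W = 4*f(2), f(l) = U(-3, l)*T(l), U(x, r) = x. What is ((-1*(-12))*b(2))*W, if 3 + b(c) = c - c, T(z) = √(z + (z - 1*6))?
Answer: 432*I*√2 ≈ 610.94*I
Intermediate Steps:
T(z) = √(-6 + 2*z) (T(z) = √(z + (z - 6)) = √(z + (-6 + z)) = √(-6 + 2*z))
b(c) = -3 (b(c) = -3 + (c - c) = -3 + 0 = -3)
f(l) = -3*√(-6 + 2*l)
W = -12*I*√2 (W = 4*(-3*√(-6 + 2*2)) = 4*(-3*√(-6 + 4)) = 4*(-3*I*√2) = -12*I*√2 ≈ -16.971*I)
((-1*(-12))*b(2))*W = (-1*(-12)*(-3))*(-12*I*√2) = (12*(-3))*(-12*I*√2) = -(-432)*I*√2 = 432*I*√2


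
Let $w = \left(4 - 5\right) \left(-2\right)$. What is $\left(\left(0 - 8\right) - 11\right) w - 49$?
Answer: $-87$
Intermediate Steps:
$w = 2$ ($w = \left(-1\right) \left(-2\right) = 2$)
$\left(\left(0 - 8\right) - 11\right) w - 49 = \left(\left(0 - 8\right) - 11\right) 2 - 49 = \left(-8 - 11\right) 2 - 49 = \left(-19\right) 2 - 49 = -38 - 49 = -87$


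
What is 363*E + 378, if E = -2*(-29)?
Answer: 21432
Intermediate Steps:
E = 58
363*E + 378 = 363*58 + 378 = 21054 + 378 = 21432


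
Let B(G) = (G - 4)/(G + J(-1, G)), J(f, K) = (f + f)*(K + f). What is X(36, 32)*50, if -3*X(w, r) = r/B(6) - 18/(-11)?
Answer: 34300/33 ≈ 1039.4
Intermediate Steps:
J(f, K) = 2*f*(K + f) (J(f, K) = (2*f)*(K + f) = 2*f*(K + f))
B(G) = (-4 + G)/(2 - G) (B(G) = (G - 4)/(G + 2*(-1)*(G - 1)) = (-4 + G)/(G + 2*(-1)*(-1 + G)) = (-4 + G)/(G + (2 - 2*G)) = (-4 + G)/(2 - G))
X(w, r) = -6/11 + 2*r/3 (X(w, r) = -(r/(((-4 + 6)/(2 - 1*6))) - 18/(-11))/3 = -(r/((2/(2 - 6))) - 18*(-1/11))/3 = -(r/((2/(-4))) + 18/11)/3 = -(r/((-¼*2)) + 18/11)/3 = -(r/(-½) + 18/11)/3 = -(r*(-2) + 18/11)/3 = -(-2*r + 18/11)/3 = -(18/11 - 2*r)/3 = -6/11 + 2*r/3)
X(36, 32)*50 = (-6/11 + (⅔)*32)*50 = (-6/11 + 64/3)*50 = (686/33)*50 = 34300/33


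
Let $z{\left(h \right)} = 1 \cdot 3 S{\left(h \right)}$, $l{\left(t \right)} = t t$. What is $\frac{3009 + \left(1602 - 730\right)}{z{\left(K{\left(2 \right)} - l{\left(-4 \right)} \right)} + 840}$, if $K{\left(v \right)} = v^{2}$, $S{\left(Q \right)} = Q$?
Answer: $\frac{3881}{804} \approx 4.8271$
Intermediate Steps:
$l{\left(t \right)} = t^{2}$
$z{\left(h \right)} = 3 h$ ($z{\left(h \right)} = 1 \cdot 3 h = 3 h$)
$\frac{3009 + \left(1602 - 730\right)}{z{\left(K{\left(2 \right)} - l{\left(-4 \right)} \right)} + 840} = \frac{3009 + \left(1602 - 730\right)}{3 \left(2^{2} - \left(-4\right)^{2}\right) + 840} = \frac{3009 + 872}{3 \left(4 - 16\right) + 840} = \frac{3881}{3 \left(4 - 16\right) + 840} = \frac{3881}{3 \left(-12\right) + 840} = \frac{3881}{-36 + 840} = \frac{3881}{804}$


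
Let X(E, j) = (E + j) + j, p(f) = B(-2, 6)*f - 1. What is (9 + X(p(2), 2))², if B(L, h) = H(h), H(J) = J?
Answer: 576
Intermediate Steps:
B(L, h) = h
p(f) = -1 + 6*f (p(f) = 6*f - 1 = -1 + 6*f)
X(E, j) = E + 2*j
(9 + X(p(2), 2))² = (9 + ((-1 + 6*2) + 2*2))² = (9 + ((-1 + 12) + 4))² = (9 + (11 + 4))² = (9 + 15)² = 24² = 576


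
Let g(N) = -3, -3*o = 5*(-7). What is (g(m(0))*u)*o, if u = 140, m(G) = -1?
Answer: -4900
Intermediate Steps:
o = 35/3 (o = -5*(-7)/3 = -⅓*(-35) = 35/3 ≈ 11.667)
(g(m(0))*u)*o = -3*140*(35/3) = -420*35/3 = -4900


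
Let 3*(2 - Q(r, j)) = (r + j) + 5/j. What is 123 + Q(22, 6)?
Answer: 2077/18 ≈ 115.39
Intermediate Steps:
Q(r, j) = 2 - 5/(3*j) - j/3 - r/3 (Q(r, j) = 2 - ((r + j) + 5/j)/3 = 2 - ((j + r) + 5/j)/3 = 2 - (j + r + 5/j)/3 = 2 + (-5/(3*j) - j/3 - r/3) = 2 - 5/(3*j) - j/3 - r/3)
123 + Q(22, 6) = 123 + (⅓)*(-5 - 1*6*(-6 + 6 + 22))/6 = 123 + (⅓)*(⅙)*(-5 - 1*6*22) = 123 + (⅓)*(⅙)*(-5 - 132) = 123 + (⅓)*(⅙)*(-137) = 123 - 137/18 = 2077/18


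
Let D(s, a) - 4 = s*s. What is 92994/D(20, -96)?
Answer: 46497/202 ≈ 230.18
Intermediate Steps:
D(s, a) = 4 + s² (D(s, a) = 4 + s*s = 4 + s²)
92994/D(20, -96) = 92994/(4 + 20²) = 92994/(4 + 400) = 92994/404 = 92994*(1/404) = 46497/202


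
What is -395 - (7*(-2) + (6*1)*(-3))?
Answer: -363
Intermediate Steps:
-395 - (7*(-2) + (6*1)*(-3)) = -395 - (-14 + 6*(-3)) = -395 - (-14 - 18) = -395 - 1*(-32) = -395 + 32 = -363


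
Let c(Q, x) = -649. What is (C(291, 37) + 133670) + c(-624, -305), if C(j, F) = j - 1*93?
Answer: 133219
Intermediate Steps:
C(j, F) = -93 + j (C(j, F) = j - 93 = -93 + j)
(C(291, 37) + 133670) + c(-624, -305) = ((-93 + 291) + 133670) - 649 = (198 + 133670) - 649 = 133868 - 649 = 133219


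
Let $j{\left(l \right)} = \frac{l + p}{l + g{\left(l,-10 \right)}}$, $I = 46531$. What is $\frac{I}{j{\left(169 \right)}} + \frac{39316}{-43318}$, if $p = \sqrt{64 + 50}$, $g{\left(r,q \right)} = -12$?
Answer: $\frac{26739794300031}{616133573} - \frac{7305367 \sqrt{114}}{28447} \approx 40657.0$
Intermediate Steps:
$p = \sqrt{114} \approx 10.677$
$j{\left(l \right)} = \frac{l + \sqrt{114}}{-12 + l}$ ($j{\left(l \right)} = \frac{l + \sqrt{114}}{l - 12} = \frac{l + \sqrt{114}}{-12 + l}$)
$\frac{I}{j{\left(169 \right)}} + \frac{39316}{-43318} = \frac{46531}{\frac{1}{-12 + 169} \left(169 + \sqrt{114}\right)} + \frac{39316}{-43318} = \frac{46531}{\frac{1}{157} \left(169 + \sqrt{114}\right)} + 39316 \left(- \frac{1}{43318}\right) = \frac{46531}{\frac{1}{157} \left(169 + \sqrt{114}\right)} - \frac{19658}{21659} = \frac{46531}{\frac{169}{157} + \frac{\sqrt{114}}{157}} - \frac{19658}{21659} = - \frac{19658}{21659} + \frac{46531}{\frac{169}{157} + \frac{\sqrt{114}}{157}}$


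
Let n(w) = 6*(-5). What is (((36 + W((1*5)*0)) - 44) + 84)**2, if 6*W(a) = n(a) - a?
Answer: 5041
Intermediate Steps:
n(w) = -30
W(a) = -5 - a/6 (W(a) = (-30 - a)/6 = -5 - a/6)
(((36 + W((1*5)*0)) - 44) + 84)**2 = (((36 + (-5 - 1*5*0/6)) - 44) + 84)**2 = (((36 + (-5 - 5*0/6)) - 44) + 84)**2 = (((36 + (-5 - 1/6*0)) - 44) + 84)**2 = (((36 + (-5 + 0)) - 44) + 84)**2 = (((36 - 5) - 44) + 84)**2 = ((31 - 44) + 84)**2 = (-13 + 84)**2 = 71**2 = 5041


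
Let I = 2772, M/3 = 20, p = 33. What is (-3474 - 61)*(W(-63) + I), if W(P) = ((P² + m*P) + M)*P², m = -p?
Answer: -85707573840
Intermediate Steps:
M = 60 (M = 3*20 = 60)
m = -33 (m = -1*33 = -33)
W(P) = P²*(60 + P² - 33*P) (W(P) = ((P² - 33*P) + 60)*P² = (60 + P² - 33*P)*P² = P²*(60 + P² - 33*P))
(-3474 - 61)*(W(-63) + I) = (-3474 - 61)*((-63)²*(60 + (-63)² - 33*(-63)) + 2772) = -3535*(3969*(60 + 3969 + 2079) + 2772) = -3535*(3969*6108 + 2772) = -3535*(24242652 + 2772) = -3535*24245424 = -85707573840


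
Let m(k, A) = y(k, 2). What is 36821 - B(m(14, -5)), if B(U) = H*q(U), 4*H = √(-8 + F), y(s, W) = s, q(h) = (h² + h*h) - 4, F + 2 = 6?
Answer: 36821 - 194*I ≈ 36821.0 - 194.0*I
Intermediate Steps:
F = 4 (F = -2 + 6 = 4)
q(h) = -4 + 2*h² (q(h) = (h² + h²) - 4 = 2*h² - 4 = -4 + 2*h²)
H = I/2 (H = √(-8 + 4)/4 = √(-4)/4 = (2*I)/4 = I/2 ≈ 0.5*I)
m(k, A) = k
B(U) = I*(-4 + 2*U²)/2 (B(U) = (I/2)*(-4 + 2*U²) = I*(-4 + 2*U²)/2)
36821 - B(m(14, -5)) = 36821 - I*(-2 + 14²) = 36821 - I*(-2 + 196) = 36821 - I*194 = 36821 - 194*I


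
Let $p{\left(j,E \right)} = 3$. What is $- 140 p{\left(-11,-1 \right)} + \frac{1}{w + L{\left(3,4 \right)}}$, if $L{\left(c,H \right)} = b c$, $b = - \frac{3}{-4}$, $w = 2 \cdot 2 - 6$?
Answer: $-416$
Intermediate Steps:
$w = -2$ ($w = 4 - 6 = -2$)
$b = \frac{3}{4}$ ($b = \left(-3\right) \left(- \frac{1}{4}\right) = \frac{3}{4} \approx 0.75$)
$L{\left(c,H \right)} = \frac{3 c}{4}$
$- 140 p{\left(-11,-1 \right)} + \frac{1}{w + L{\left(3,4 \right)}} = \left(-140\right) 3 + \frac{1}{-2 + \frac{3}{4} \cdot 3} = -420 + \frac{1}{-2 + \frac{9}{4}} = -420 + \frac{1}{\frac{1}{4}} = -420 + 4 = -416$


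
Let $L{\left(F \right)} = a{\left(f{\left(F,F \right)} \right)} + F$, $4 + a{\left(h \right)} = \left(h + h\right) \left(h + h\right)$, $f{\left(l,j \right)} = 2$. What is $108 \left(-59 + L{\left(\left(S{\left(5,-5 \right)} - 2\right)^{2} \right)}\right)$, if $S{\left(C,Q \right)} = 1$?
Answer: $-4968$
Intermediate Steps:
$a{\left(h \right)} = -4 + 4 h^{2}$ ($a{\left(h \right)} = -4 + \left(h + h\right) \left(h + h\right) = -4 + 2 h 2 h = -4 + 4 h^{2}$)
$L{\left(F \right)} = 12 + F$ ($L{\left(F \right)} = \left(-4 + 4 \cdot 2^{2}\right) + F = \left(-4 + 4 \cdot 4\right) + F = \left(-4 + 16\right) + F = 12 + F$)
$108 \left(-59 + L{\left(\left(S{\left(5,-5 \right)} - 2\right)^{2} \right)}\right) = 108 \left(-59 + \left(12 + \left(1 - 2\right)^{2}\right)\right) = 108 \left(-59 + \left(12 + \left(-1\right)^{2}\right)\right) = 108 \left(-59 + \left(12 + 1\right)\right) = 108 \left(-59 + 13\right) = 108 \left(-46\right) = -4968$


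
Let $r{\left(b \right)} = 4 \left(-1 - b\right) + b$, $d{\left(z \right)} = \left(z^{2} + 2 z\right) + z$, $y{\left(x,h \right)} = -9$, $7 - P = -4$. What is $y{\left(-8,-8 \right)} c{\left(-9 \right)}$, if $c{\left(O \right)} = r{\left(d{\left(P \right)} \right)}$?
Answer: $4194$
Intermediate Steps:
$P = 11$ ($P = 7 - -4 = 7 + 4 = 11$)
$d{\left(z \right)} = z^{2} + 3 z$
$r{\left(b \right)} = -4 - 3 b$ ($r{\left(b \right)} = \left(-4 - 4 b\right) + b = -4 - 3 b$)
$c{\left(O \right)} = -466$ ($c{\left(O \right)} = -4 - 3 \cdot 11 \left(3 + 11\right) = -4 - 3 \cdot 11 \cdot 14 = -4 - 462 = -466$)
$y{\left(-8,-8 \right)} c{\left(-9 \right)} = \left(-9\right) \left(-466\right) = 4194$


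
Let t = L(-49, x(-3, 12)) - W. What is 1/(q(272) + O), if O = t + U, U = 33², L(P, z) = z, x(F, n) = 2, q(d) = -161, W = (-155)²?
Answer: -1/23095 ≈ -4.3299e-5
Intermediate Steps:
W = 24025
t = -24023 (t = 2 - 1*24025 = 2 - 24025 = -24023)
U = 1089
O = -22934 (O = -24023 + 1089 = -22934)
1/(q(272) + O) = 1/(-161 - 22934) = 1/(-23095) = -1/23095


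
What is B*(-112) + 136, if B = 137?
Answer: -15208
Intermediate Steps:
B*(-112) + 136 = 137*(-112) + 136 = -15344 + 136 = -15208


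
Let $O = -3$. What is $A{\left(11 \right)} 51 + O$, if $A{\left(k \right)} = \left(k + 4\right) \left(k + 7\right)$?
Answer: $13767$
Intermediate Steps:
$A{\left(k \right)} = \left(4 + k\right) \left(7 + k\right)$
$A{\left(11 \right)} 51 + O = \left(28 + 11^{2} + 11 \cdot 11\right) 51 - 3 = \left(28 + 121 + 121\right) 51 - 3 = 270 \cdot 51 - 3 = 13770 - 3 = 13767$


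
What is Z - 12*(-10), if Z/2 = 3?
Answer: 126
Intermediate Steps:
Z = 6 (Z = 2*3 = 6)
Z - 12*(-10) = 6 - 12*(-10) = 6 + 120 = 126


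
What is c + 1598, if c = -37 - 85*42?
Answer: -2009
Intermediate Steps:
c = -3607 (c = -37 - 3570 = -3607)
c + 1598 = -3607 + 1598 = -2009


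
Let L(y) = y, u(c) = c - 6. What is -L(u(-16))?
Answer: 22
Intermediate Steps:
u(c) = -6 + c
-L(u(-16)) = -(-6 - 16) = -1*(-22) = 22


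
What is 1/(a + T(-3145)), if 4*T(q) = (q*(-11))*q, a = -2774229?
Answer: -4/119898191 ≈ -3.3362e-8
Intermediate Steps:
T(q) = -11*q**2/4 (T(q) = ((q*(-11))*q)/4 = ((-11*q)*q)/4 = (-11*q**2)/4 = -11*q**2/4)
1/(a + T(-3145)) = 1/(-2774229 - 11/4*(-3145)**2) = 1/(-2774229 - 11/4*9891025) = 1/(-2774229 - 108801275/4) = 1/(-119898191/4) = -4/119898191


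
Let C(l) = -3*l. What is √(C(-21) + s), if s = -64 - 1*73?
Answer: I*√74 ≈ 8.6023*I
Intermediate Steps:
s = -137 (s = -64 - 73 = -137)
√(C(-21) + s) = √(-3*(-21) - 137) = √(63 - 137) = √(-74) = I*√74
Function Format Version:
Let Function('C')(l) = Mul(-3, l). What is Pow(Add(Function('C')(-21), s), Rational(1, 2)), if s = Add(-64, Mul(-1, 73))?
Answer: Mul(I, Pow(74, Rational(1, 2))) ≈ Mul(8.6023, I)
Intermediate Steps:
s = -137 (s = Add(-64, -73) = -137)
Pow(Add(Function('C')(-21), s), Rational(1, 2)) = Pow(Add(Mul(-3, -21), -137), Rational(1, 2)) = Pow(Add(63, -137), Rational(1, 2)) = Pow(-74, Rational(1, 2)) = Mul(I, Pow(74, Rational(1, 2)))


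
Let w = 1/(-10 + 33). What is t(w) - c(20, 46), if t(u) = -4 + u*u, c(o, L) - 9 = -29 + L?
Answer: -15869/529 ≈ -29.998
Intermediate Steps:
w = 1/23 ≈ 0.043478
c(o, L) = -20 + L (c(o, L) = 9 + (-29 + L) = -20 + L)
t(u) = -4 + u²
t(w) - c(20, 46) = (-4 + (1/23)²) - (-20 + 46) = (-4 + 1/529) - 1*26 = -2115/529 - 26 = -15869/529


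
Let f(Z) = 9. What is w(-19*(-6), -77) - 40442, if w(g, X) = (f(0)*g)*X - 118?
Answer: -119562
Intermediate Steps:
w(g, X) = -118 + 9*X*g (w(g, X) = (9*g)*X - 118 = 9*X*g - 118 = -118 + 9*X*g)
w(-19*(-6), -77) - 40442 = (-118 + 9*(-77)*(-19*(-6))) - 40442 = (-118 + 9*(-77)*114) - 40442 = (-118 - 79002) - 40442 = -79120 - 40442 = -119562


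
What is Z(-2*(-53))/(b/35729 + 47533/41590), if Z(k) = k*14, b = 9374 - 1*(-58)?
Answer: 2205178159240/2090583437 ≈ 1054.8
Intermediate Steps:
b = 9432 (b = 9374 + 58 = 9432)
Z(k) = 14*k
Z(-2*(-53))/(b/35729 + 47533/41590) = (14*(-2*(-53)))/(9432/35729 + 47533/41590) = (14*106)/(9432*(1/35729) + 47533*(1/41590)) = 1484/(9432/35729 + 47533/41590) = 1484/(2090583437/1485969110) = 1484*(1485969110/2090583437) = 2205178159240/2090583437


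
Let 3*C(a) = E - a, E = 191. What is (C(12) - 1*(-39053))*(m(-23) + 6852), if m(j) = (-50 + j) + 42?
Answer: 800362498/3 ≈ 2.6679e+8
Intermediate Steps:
C(a) = 191/3 - a/3 (C(a) = (191 - a)/3 = 191/3 - a/3)
m(j) = -8 + j
(C(12) - 1*(-39053))*(m(-23) + 6852) = ((191/3 - ⅓*12) - 1*(-39053))*((-8 - 23) + 6852) = ((191/3 - 4) + 39053)*(-31 + 6852) = (179/3 + 39053)*6821 = (117338/3)*6821 = 800362498/3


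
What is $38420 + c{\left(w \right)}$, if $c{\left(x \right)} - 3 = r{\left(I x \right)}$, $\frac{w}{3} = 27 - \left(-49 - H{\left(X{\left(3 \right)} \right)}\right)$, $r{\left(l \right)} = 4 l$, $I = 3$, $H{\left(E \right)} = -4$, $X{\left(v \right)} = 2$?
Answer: $41015$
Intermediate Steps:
$w = 216$ ($w = 3 \left(27 - \left(-49 - -4\right)\right) = 3 \left(27 - \left(-49 + 4\right)\right) = 3 \left(27 - -45\right) = 3 \left(27 + 45\right) = 3 \cdot 72 = 216$)
$c{\left(x \right)} = 3 + 12 x$ ($c{\left(x \right)} = 3 + 4 \cdot 3 x = 3 + 12 x$)
$38420 + c{\left(w \right)} = 38420 + \left(3 + 12 \cdot 216\right) = 38420 + \left(3 + 2592\right) = 38420 + 2595 = 41015$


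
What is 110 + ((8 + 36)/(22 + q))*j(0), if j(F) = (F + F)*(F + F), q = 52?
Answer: 110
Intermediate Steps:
j(F) = 4*F² (j(F) = (2*F)*(2*F) = 4*F²)
110 + ((8 + 36)/(22 + q))*j(0) = 110 + ((8 + 36)/(22 + 52))*(4*0²) = 110 + (44/74)*(4*0) = 110 + (44*(1/74))*0 = 110 + (22/37)*0 = 110 + 0 = 110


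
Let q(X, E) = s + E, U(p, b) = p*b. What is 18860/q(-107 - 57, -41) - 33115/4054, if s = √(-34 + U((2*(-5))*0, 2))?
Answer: -638317653/1390522 - 3772*I*√34/343 ≈ -459.05 - 64.123*I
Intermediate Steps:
U(p, b) = b*p
s = I*√34 (s = √(-34 + 2*((2*(-5))*0)) = √(-34 + 2*(-10*0)) = √(-34 + 2*0) = √(-34 + 0) = √(-34) = I*√34 ≈ 5.8309*I)
q(X, E) = E + I*√34 (q(X, E) = I*√34 + E = E + I*√34)
18860/q(-107 - 57, -41) - 33115/4054 = 18860/(-41 + I*√34) - 33115/4054 = -33115/4054 + 18860/(-41 + I*√34)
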